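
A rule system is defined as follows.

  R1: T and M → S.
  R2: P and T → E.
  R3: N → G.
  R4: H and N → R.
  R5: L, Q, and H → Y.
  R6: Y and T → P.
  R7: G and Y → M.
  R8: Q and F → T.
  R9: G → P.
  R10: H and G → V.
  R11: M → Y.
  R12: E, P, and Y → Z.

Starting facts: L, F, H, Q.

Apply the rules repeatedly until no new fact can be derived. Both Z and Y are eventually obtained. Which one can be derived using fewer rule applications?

Y: L, Q, and H hold, so Y follows (R5). [1 rule application]
Z: Q and F hold, so T follows (R8). L, Q, and H hold, so Y follows (R5). Y and T hold, so P follows (R6). From P and T, R2 gives E. From E, P, and Y, R12 gives Z. [5 rule applications]
Y needs fewer.

Y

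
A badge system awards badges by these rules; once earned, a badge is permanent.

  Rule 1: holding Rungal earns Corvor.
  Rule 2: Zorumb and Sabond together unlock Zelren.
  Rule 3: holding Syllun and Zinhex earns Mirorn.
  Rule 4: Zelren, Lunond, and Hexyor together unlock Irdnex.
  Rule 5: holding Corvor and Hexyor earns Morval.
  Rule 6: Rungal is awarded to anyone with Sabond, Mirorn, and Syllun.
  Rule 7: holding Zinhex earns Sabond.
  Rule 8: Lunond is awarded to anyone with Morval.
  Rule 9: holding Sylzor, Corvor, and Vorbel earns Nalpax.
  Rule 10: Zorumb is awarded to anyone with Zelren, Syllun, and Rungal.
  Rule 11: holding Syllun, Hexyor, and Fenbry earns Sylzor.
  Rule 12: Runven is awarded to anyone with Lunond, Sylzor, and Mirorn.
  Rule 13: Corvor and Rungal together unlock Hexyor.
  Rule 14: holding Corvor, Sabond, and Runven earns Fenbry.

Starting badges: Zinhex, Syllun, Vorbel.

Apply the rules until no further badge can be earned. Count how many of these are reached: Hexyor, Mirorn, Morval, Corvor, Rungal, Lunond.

6

With Zinhex, Sabond is earned (Rule 7).
With Syllun and Zinhex, Mirorn is earned (Rule 3).
With Sabond, Mirorn, and Syllun, Rungal is earned (Rule 6).
With Rungal, Corvor is earned (Rule 1).
With Corvor and Rungal, Hexyor is earned (Rule 13).
With Corvor and Hexyor, Morval is earned (Rule 5).
With Morval, Lunond is earned (Rule 8).
Hexyor: reached.
Mirorn: reached.
Morval: reached.
Corvor: reached.
Rungal: reached.
Lunond: reached.
All 6 are reached.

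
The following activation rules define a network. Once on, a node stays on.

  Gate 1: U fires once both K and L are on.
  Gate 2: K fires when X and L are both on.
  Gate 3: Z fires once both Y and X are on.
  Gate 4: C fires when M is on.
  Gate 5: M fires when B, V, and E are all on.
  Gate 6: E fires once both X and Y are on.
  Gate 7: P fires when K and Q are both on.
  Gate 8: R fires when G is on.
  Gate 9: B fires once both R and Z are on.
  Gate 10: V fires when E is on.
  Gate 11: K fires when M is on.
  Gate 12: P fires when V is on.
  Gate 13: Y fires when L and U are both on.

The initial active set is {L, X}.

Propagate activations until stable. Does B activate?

No

B would need R and Z (Gate 9), but R never turns on.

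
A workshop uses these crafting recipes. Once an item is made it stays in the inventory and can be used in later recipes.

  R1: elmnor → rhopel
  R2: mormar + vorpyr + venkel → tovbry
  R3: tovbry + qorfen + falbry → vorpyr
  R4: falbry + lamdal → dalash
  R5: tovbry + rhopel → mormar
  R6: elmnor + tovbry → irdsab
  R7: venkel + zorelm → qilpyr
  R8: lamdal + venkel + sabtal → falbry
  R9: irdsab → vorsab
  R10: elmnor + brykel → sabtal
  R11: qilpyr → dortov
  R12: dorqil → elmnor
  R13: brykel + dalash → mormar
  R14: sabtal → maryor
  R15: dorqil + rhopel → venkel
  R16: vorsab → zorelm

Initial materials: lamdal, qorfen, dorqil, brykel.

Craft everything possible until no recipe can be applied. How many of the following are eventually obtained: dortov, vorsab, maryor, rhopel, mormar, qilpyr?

dorqil → elmnor (R12).
elmnor + brykel → sabtal (R10).
elmnor → rhopel (R1).
Using R15, dorqil and rhopel make venkel.
Using R14, sabtal makes maryor.
Using R8, lamdal, venkel, and sabtal make falbry.
falbry + lamdal → dalash (R4).
brykel + dalash → mormar (R13).
dortov would need qilpyr (R11), but qilpyr is never obtained.
vorsab would need irdsab (R9), but irdsab is never obtained.
maryor: reached.
rhopel: reached.
mormar: reached.
qilpyr would need venkel and zorelm (R7), but zorelm is never obtained.
Reached: maryor, rhopel, and mormar — 3 of the 6.

3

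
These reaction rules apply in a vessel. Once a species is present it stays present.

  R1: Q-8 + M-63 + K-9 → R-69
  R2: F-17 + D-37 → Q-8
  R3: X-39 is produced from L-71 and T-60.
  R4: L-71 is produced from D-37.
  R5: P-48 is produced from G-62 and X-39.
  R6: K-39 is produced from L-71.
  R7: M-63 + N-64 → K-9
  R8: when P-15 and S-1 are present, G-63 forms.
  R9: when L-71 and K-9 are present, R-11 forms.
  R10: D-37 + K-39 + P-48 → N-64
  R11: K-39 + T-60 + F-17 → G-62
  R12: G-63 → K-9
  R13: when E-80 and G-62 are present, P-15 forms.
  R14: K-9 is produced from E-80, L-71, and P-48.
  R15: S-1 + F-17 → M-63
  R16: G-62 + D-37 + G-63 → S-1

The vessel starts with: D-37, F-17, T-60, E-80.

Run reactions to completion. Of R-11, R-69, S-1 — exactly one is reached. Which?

R-11

D-37 present → L-71 forms (R4).
L-71 present → K-39 forms (R6).
L-71 and T-60 present → X-39 forms (R3).
K-39, T-60, and F-17 present → G-62 forms (R11).
G-62 and X-39 present → P-48 forms (R5).
E-80, L-71, and P-48 present → K-9 forms (R14).
L-71 and K-9 present → R-11 forms (R9).
S-1 would need G-62, D-37, and G-63 (R16), but G-63 never forms. R-69 would need Q-8, M-63, and K-9 (R1), but M-63 never forms.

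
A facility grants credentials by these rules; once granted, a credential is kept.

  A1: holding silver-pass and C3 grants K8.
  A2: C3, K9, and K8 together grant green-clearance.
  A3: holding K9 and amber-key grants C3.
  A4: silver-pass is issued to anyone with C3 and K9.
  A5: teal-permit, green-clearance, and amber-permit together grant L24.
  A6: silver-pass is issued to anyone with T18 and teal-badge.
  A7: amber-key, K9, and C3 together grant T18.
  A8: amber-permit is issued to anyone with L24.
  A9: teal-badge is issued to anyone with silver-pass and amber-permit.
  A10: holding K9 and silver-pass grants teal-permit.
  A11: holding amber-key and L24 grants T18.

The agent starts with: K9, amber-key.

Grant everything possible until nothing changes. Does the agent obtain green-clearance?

Yes

Holding K9 and amber-key grants C3 (A3).
Holding C3 and K9 grants silver-pass (A4).
Holding silver-pass and C3 grants K8 (A1).
Holding C3, K9, and K8 grants green-clearance (A2).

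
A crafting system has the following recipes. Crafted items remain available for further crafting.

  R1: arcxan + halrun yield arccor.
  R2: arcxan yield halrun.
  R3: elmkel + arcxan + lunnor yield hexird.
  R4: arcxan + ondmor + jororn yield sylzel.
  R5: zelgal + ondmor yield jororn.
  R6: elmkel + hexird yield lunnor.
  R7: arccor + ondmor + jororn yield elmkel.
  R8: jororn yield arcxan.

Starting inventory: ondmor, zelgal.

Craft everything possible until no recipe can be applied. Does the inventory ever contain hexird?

hexird would need elmkel, arcxan, and lunnor (R3), but lunnor is never obtained.

No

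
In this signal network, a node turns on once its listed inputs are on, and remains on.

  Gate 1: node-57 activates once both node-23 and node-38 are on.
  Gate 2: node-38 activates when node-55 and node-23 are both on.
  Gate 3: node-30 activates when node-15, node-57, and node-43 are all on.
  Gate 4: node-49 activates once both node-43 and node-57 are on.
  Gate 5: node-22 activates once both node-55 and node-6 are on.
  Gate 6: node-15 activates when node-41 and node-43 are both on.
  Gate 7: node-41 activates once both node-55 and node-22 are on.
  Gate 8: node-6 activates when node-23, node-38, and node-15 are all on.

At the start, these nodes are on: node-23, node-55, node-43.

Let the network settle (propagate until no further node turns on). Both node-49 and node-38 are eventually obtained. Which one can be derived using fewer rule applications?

node-38

node-38: node-55 and node-23 are on, so node-38 activates (Gate 2). [1 rule application]
node-49: node-55 and node-23 are on, so node-38 activates (Gate 2). Gate 1: node-23 and node-38 on → node-57 on. node-43 and node-57 are on, so node-49 activates (Gate 4). [3 rule applications]
node-38 needs fewer.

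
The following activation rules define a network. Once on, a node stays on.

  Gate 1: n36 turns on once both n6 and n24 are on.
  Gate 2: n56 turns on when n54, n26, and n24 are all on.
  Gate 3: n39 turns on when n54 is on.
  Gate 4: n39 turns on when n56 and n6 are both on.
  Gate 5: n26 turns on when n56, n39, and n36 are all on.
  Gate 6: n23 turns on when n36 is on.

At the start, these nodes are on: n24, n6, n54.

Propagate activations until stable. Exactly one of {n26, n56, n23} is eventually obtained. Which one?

n23

n6 and n24 are on, so n36 turns on (Gate 1).
Gate 6: n36 on → n23 on.
n56 would need n54, n26, and n24 (Gate 2), but n26 never turns on. n26 would need n56, n39, and n36 (Gate 5), but n56 never turns on.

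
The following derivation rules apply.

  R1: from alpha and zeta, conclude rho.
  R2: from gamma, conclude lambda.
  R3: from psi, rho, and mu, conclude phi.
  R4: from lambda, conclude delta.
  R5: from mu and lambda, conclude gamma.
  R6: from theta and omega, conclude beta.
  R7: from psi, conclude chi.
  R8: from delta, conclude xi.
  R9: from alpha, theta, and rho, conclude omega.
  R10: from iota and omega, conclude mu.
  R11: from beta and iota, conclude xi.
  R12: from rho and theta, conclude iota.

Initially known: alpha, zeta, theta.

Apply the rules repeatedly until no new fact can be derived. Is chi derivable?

chi would need psi (R7), but psi is never established.

No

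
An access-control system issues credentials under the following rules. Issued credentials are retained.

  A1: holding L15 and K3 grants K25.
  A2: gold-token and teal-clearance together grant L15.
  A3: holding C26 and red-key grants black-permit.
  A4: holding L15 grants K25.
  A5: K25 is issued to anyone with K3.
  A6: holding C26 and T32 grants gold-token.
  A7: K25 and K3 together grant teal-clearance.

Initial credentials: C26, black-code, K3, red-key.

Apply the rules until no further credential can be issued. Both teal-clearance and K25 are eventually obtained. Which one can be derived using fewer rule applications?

K25: Holding K3 grants K25 (A5). [1 rule application]
teal-clearance: Holding K3 grants K25 (A5). Holding K25 and K3 grants teal-clearance (A7). [2 rule applications]
K25 needs fewer.

K25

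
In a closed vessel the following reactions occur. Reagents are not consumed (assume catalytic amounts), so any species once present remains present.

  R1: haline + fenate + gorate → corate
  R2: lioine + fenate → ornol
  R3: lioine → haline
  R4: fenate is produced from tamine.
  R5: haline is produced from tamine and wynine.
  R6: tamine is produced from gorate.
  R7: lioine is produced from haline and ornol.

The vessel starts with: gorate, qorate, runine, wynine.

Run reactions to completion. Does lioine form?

lioine would need haline and ornol (R7), but ornol never forms.

No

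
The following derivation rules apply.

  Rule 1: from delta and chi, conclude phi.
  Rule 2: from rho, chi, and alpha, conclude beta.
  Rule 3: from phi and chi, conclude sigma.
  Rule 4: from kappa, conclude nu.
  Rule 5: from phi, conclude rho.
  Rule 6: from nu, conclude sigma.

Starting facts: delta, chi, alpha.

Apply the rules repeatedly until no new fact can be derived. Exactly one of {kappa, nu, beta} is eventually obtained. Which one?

delta and chi hold, so phi follows (Rule 1).
phi holds, so rho follows (Rule 5).
rho, chi, and alpha hold, so beta follows (Rule 2).
No rule produces kappa, and it is not given. nu would need kappa (Rule 4), but kappa is never established.

beta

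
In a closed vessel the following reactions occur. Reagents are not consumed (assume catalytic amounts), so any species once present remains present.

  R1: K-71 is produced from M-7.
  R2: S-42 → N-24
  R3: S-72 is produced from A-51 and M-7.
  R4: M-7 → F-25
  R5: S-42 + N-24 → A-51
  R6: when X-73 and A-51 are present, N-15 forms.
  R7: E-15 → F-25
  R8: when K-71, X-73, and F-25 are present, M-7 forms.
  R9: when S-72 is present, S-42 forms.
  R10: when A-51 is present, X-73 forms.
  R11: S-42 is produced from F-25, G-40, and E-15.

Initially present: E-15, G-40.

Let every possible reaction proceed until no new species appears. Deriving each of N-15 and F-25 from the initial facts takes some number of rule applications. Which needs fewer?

F-25

F-25: E-15 present → F-25 forms (R7). [1 rule application]
N-15: E-15 present → F-25 forms (R7). F-25, G-40, and E-15 present → S-42 forms (R11). S-42 present → N-24 forms (R2). S-42 and N-24 present → A-51 forms (R5). A-51 present → X-73 forms (R10). X-73 and A-51 present → N-15 forms (R6). [6 rule applications]
F-25 needs fewer.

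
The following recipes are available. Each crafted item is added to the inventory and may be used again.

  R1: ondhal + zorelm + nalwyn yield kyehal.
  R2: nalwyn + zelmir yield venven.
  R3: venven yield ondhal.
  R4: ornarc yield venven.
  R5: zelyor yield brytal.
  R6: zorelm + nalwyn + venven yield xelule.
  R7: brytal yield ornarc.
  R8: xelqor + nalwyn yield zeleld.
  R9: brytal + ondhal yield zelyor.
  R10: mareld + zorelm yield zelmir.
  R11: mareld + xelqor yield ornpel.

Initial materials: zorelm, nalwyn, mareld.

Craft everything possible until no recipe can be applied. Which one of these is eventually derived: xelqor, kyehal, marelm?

mareld + zorelm → zelmir (R10).
nalwyn + zelmir → venven (R2).
venven → ondhal (R3).
Using R1, ondhal, zorelm, and nalwyn make kyehal.
No rule produces xelqor, and it is not given. No rule produces marelm, and it is not given.

kyehal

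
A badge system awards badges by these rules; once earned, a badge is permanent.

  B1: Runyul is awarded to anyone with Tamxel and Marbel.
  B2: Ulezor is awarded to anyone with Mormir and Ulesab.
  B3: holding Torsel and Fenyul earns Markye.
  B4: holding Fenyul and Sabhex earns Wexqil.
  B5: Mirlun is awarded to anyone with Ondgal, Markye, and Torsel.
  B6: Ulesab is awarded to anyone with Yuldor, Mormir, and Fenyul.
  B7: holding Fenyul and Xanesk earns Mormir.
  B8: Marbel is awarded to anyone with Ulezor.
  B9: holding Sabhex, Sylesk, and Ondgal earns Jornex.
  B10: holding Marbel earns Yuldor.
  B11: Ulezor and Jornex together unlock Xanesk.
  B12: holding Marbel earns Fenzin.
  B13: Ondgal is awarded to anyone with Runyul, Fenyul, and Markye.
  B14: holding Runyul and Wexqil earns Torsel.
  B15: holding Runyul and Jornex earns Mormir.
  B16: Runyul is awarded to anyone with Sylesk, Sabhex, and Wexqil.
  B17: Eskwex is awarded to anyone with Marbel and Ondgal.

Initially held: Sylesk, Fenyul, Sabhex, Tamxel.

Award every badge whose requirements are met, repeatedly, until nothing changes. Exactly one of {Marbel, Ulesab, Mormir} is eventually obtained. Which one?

With Fenyul and Sabhex, Wexqil is earned (B4).
With Sylesk, Sabhex, and Wexqil, Runyul is earned (B16).
With Runyul and Wexqil, Torsel is earned (B14).
With Torsel and Fenyul, Markye is earned (B3).
With Runyul, Fenyul, and Markye, Ondgal is earned (B13).
With Sabhex, Sylesk, and Ondgal, Jornex is earned (B9).
With Runyul and Jornex, Mormir is earned (B15).
Ulesab would need Yuldor, Mormir, and Fenyul (B6), but Yuldor is never earned. Marbel would need Ulezor (B8), but Ulezor is never earned.

Mormir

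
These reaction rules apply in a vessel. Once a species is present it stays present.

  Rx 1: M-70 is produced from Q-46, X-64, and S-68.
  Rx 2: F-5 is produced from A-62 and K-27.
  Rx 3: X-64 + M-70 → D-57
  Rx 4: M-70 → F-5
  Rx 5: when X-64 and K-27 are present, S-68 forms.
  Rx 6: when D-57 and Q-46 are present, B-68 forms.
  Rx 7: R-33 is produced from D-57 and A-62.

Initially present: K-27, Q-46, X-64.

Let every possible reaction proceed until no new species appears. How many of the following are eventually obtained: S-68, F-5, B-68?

3

X-64 and K-27 present → S-68 forms (Rx 5).
Q-46, X-64, and S-68 present → M-70 forms (Rx 1).
X-64 and M-70 present → D-57 forms (Rx 3).
M-70 present → F-5 forms (Rx 4).
D-57 and Q-46 present → B-68 forms (Rx 6).
S-68: reached.
F-5: reached.
B-68: reached.
All 3 are reached.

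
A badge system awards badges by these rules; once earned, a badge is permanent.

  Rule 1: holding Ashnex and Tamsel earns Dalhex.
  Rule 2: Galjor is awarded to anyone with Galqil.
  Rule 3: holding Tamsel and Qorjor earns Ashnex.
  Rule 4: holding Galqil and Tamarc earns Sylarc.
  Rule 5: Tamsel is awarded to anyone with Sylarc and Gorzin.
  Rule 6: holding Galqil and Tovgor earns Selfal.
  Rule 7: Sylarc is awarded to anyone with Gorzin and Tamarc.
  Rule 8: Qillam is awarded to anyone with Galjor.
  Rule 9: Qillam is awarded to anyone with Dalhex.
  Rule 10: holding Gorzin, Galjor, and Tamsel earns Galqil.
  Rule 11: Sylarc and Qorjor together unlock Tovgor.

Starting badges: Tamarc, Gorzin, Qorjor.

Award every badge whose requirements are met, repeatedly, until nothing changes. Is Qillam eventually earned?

Yes

With Gorzin and Tamarc, Sylarc is earned (Rule 7).
With Sylarc and Gorzin, Tamsel is earned (Rule 5).
With Tamsel and Qorjor, Ashnex is earned (Rule 3).
With Ashnex and Tamsel, Dalhex is earned (Rule 1).
With Dalhex, Qillam is earned (Rule 9).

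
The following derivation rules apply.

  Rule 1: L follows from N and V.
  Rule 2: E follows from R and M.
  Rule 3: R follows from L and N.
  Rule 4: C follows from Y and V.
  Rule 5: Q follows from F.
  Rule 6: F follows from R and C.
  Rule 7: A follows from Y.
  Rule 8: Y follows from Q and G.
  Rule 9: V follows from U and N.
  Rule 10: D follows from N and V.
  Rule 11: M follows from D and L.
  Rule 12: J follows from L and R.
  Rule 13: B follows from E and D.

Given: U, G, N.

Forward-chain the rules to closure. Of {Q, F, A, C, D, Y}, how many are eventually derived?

U and N hold, so V follows (Rule 9).
From N and V, Rule 10 gives D.
Q would need F (Rule 5), but F is never established.
F would need R and C (Rule 6), but C is never established.
A would need Y (Rule 7), but Y is never established.
C would need Y and V (Rule 4), but Y is never established.
D: reached.
Y would need Q and G (Rule 8), but Q is never established.
Reached: D — 1 of the 6.

1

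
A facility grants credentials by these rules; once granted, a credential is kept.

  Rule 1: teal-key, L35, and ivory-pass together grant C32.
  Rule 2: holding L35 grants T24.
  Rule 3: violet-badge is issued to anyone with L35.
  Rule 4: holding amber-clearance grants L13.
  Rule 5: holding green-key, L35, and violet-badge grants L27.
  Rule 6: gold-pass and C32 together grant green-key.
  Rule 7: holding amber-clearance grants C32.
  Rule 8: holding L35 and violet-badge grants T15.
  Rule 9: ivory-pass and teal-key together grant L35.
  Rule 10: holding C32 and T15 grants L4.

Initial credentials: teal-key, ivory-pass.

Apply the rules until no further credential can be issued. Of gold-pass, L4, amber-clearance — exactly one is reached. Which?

Holding ivory-pass and teal-key grants L35 (Rule 9).
Holding teal-key, L35, and ivory-pass grants C32 (Rule 1).
Holding L35 grants violet-badge (Rule 3).
Holding L35 and violet-badge grants T15 (Rule 8).
Holding C32 and T15 grants L4 (Rule 10).
No rule produces amber-clearance, and it is not given. No rule produces gold-pass, and it is not given.

L4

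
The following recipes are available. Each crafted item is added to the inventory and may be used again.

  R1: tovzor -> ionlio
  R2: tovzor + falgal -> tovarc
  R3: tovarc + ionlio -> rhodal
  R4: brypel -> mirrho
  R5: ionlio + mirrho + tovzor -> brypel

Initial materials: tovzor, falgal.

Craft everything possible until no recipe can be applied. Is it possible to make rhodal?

Yes

tovzor + falgal -> tovarc (R2).
Using R1, tovzor makes ionlio.
Using R3, tovarc and ionlio make rhodal.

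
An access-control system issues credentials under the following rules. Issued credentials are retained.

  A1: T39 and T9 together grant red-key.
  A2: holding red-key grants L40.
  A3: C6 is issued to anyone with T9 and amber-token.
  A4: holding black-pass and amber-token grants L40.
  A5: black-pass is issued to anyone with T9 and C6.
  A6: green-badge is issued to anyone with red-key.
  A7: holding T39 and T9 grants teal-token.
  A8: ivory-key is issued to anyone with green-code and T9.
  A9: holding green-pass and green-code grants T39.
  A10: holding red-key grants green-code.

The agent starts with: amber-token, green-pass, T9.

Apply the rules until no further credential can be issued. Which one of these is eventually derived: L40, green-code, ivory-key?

Holding T9 and amber-token grants C6 (A3).
Holding T9 and C6 grants black-pass (A5).
Holding black-pass and amber-token grants L40 (A4).
green-code would need red-key (A10), but red-key is never granted. ivory-key would need green-code and T9 (A8), but green-code is never granted.

L40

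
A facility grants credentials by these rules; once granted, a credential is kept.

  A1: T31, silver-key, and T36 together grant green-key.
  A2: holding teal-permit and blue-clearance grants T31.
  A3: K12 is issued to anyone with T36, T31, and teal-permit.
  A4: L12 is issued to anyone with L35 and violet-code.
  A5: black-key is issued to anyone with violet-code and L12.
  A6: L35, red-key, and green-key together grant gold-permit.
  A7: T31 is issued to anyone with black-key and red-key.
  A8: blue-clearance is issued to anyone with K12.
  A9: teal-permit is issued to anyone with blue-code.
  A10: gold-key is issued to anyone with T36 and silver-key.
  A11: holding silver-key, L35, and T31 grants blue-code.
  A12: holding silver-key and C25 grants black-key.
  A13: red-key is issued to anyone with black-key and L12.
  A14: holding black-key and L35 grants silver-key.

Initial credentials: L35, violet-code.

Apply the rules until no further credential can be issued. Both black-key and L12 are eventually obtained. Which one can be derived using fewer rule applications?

L12: Holding L35 and violet-code grants L12 (A4). [1 rule application]
black-key: Holding L35 and violet-code grants L12 (A4). Holding violet-code and L12 grants black-key (A5). [2 rule applications]
L12 needs fewer.

L12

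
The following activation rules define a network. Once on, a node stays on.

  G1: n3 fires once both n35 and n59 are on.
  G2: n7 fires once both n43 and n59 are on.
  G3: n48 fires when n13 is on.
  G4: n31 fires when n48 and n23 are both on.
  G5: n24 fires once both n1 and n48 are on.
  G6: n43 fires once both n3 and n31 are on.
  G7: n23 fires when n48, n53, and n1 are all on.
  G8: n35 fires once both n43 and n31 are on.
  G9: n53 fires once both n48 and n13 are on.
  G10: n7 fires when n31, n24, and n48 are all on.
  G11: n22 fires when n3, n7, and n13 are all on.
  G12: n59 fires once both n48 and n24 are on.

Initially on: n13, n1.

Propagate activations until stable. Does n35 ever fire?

n35 would need n43 and n31 (G8), but n43 never turns on.

No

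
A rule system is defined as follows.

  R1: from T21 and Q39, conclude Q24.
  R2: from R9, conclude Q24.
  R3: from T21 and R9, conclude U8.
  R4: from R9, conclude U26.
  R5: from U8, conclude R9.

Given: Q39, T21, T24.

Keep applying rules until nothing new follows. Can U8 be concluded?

U8 would need T21 and R9 (R3), but R9 is never established.

No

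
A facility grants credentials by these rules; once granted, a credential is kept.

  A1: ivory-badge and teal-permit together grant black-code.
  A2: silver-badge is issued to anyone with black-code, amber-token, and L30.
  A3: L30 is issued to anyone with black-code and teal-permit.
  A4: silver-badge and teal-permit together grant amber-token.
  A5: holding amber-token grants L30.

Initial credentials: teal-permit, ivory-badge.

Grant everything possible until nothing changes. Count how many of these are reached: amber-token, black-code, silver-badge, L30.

Holding ivory-badge and teal-permit grants black-code (A1).
Holding black-code and teal-permit grants L30 (A3).
amber-token would need silver-badge and teal-permit (A4), but silver-badge is never granted.
black-code: reached.
silver-badge would need black-code, amber-token, and L30 (A2), but amber-token is never granted.
L30: reached.
Reached: black-code and L30 — 2 of the 4.

2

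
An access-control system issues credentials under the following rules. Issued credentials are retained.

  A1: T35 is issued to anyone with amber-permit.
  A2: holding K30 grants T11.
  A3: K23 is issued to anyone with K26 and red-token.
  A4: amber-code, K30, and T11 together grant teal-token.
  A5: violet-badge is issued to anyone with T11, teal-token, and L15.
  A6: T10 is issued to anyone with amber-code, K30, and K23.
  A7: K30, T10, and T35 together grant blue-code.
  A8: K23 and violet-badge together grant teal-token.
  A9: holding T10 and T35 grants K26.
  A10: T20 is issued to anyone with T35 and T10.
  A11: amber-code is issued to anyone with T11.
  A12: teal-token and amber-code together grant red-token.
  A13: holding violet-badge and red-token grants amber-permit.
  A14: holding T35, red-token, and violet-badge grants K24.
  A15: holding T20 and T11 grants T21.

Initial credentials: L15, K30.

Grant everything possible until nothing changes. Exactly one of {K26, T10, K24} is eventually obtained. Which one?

K24

Holding K30 grants T11 (A2).
Holding T11 grants amber-code (A11).
Holding amber-code, K30, and T11 grants teal-token (A4).
Holding T11, teal-token, and L15 grants violet-badge (A5).
Holding teal-token and amber-code grants red-token (A12).
Holding violet-badge and red-token grants amber-permit (A13).
Holding amber-permit grants T35 (A1).
Holding T35, red-token, and violet-badge grants K24 (A14).
K26 would need T10 and T35 (A9), but T10 is never granted. T10 would need amber-code, K30, and K23 (A6), but K23 is never granted.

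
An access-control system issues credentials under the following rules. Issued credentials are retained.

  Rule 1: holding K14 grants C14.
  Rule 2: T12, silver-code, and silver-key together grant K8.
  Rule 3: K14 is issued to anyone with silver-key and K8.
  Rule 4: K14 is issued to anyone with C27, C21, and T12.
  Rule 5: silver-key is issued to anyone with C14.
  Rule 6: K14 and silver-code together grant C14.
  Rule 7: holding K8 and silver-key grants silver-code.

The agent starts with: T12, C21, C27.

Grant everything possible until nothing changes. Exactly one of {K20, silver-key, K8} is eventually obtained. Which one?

Holding C27, C21, and T12 grants K14 (Rule 4).
Holding K14 grants C14 (Rule 1).
Holding C14 grants silver-key (Rule 5).
No rule produces K20, and it is not given. K8 would need T12, silver-code, and silver-key (Rule 2), but silver-code is never granted.

silver-key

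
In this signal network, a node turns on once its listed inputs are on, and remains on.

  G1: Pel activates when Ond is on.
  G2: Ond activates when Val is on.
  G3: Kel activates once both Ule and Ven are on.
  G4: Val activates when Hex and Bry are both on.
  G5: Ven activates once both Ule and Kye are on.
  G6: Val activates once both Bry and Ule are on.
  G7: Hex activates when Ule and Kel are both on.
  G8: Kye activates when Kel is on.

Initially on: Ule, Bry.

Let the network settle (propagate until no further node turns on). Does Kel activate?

Kel would need Ule and Ven (G3), but Ven never turns on.

No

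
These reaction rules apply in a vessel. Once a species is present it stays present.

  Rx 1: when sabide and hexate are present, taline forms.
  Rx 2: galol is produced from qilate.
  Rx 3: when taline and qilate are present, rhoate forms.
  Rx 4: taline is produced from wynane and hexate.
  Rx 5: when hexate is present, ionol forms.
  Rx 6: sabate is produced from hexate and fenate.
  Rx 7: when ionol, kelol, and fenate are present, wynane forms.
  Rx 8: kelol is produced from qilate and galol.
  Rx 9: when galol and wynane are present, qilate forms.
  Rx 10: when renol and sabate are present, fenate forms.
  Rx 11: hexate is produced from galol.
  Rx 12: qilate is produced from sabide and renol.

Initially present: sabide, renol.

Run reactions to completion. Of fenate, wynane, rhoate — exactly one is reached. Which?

sabide and renol present → qilate forms (Rx 12).
qilate present → galol forms (Rx 2).
galol present → hexate forms (Rx 11).
sabide and hexate present → taline forms (Rx 1).
taline and qilate present → rhoate forms (Rx 3).
wynane would need ionol, kelol, and fenate (Rx 7), but fenate never forms. fenate would need renol and sabate (Rx 10), but sabate never forms.

rhoate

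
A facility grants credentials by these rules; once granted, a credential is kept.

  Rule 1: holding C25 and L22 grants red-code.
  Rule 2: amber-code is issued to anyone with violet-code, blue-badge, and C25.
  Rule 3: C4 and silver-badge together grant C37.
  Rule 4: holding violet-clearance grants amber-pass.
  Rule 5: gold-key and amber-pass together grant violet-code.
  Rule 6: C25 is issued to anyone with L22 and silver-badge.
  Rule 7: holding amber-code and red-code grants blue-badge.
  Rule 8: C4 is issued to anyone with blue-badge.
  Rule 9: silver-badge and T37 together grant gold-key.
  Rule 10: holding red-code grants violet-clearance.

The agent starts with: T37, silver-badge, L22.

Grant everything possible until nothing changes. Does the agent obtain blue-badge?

No

blue-badge would need amber-code and red-code (Rule 7), but amber-code is never granted.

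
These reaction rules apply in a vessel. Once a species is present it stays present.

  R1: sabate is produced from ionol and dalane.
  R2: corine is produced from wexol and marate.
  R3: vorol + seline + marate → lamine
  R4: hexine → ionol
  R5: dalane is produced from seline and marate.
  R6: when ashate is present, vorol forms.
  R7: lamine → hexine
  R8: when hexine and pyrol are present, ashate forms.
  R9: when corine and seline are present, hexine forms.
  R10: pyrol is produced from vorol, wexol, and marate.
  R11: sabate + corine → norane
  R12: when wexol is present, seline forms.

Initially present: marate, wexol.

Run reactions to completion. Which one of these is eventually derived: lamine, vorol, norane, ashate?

norane

wexol and marate present → corine forms (R2).
wexol present → seline forms (R12).
corine and seline present → hexine forms (R9).
seline and marate present → dalane forms (R5).
hexine present → ionol forms (R4).
ionol and dalane present → sabate forms (R1).
sabate and corine present → norane forms (R11).
vorol would need ashate (R6), but ashate never forms. lamine would need vorol, seline, and marate (R3), but vorol never forms. ashate would need hexine and pyrol (R8), but pyrol never forms.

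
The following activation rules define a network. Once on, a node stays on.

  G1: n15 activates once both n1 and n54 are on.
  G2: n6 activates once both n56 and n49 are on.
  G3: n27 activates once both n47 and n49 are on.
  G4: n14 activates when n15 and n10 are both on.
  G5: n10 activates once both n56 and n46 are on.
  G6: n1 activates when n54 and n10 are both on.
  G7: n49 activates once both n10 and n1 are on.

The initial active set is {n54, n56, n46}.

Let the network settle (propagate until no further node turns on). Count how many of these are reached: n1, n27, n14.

n56 and n46 are on, so n10 activates (G5).
n54 and n10 are on, so n1 activates (G6).
G1: n1 and n54 on → n15 on.
G4: n15 and n10 on → n14 on.
n1: reached.
n27 would need n47 and n49 (G3), but n47 never turns on.
n14: reached.
Reached: n1 and n14 — 2 of the 3.

2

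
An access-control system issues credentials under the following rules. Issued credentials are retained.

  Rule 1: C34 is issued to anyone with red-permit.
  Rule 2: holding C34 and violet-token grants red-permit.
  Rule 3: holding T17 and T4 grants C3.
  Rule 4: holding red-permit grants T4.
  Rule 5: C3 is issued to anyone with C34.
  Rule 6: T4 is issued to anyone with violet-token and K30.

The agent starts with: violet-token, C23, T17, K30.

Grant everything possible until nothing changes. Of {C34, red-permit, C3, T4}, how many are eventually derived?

Holding violet-token and K30 grants T4 (Rule 6).
Holding T17 and T4 grants C3 (Rule 3).
C34 would need red-permit (Rule 1), but red-permit is never granted.
red-permit would need C34 and violet-token (Rule 2), but C34 is never granted.
C3: reached.
T4: reached.
Reached: C3 and T4 — 2 of the 4.

2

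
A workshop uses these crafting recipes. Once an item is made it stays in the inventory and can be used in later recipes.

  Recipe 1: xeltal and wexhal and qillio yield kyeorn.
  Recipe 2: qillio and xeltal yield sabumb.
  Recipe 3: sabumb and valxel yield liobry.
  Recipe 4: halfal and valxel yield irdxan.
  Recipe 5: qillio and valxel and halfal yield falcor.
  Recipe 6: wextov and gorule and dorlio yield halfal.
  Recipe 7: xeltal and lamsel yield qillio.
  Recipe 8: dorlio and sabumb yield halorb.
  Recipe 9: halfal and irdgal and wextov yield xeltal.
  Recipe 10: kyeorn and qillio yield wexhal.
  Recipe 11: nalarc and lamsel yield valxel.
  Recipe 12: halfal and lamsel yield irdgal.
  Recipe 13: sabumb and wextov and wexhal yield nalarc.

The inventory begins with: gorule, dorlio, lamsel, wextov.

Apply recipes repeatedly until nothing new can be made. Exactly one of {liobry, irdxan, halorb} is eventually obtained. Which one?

halorb

wextov and gorule and dorlio → halfal (Recipe 6).
Using Recipe 12, halfal and lamsel make irdgal.
halfal and irdgal and wextov → xeltal (Recipe 9).
xeltal and lamsel → qillio (Recipe 7).
Using Recipe 2, qillio and xeltal make sabumb.
dorlio and sabumb → halorb (Recipe 8).
irdxan would need halfal and valxel (Recipe 4), but valxel is never obtained. liobry would need sabumb and valxel (Recipe 3), but valxel is never obtained.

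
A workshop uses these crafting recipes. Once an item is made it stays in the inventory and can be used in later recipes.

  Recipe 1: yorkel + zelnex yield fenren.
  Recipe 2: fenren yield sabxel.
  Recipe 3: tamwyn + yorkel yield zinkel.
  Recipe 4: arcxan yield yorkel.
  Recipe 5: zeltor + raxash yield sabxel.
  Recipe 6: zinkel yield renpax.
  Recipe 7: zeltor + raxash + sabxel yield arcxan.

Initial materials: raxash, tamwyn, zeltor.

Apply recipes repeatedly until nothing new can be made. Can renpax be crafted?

Using Recipe 5, zeltor and raxash make sabxel.
zeltor + raxash + sabxel → arcxan (Recipe 7).
arcxan → yorkel (Recipe 4).
Using Recipe 3, tamwyn and yorkel make zinkel.
Using Recipe 6, zinkel makes renpax.

Yes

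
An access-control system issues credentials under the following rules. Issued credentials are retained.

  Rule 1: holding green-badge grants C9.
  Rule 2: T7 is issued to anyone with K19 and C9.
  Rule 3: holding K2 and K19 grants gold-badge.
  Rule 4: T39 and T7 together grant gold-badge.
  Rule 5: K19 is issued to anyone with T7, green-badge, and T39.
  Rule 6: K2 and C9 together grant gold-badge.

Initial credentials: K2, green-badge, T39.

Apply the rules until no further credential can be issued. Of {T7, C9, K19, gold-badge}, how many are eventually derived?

2

Holding green-badge grants C9 (Rule 1).
Holding K2 and C9 grants gold-badge (Rule 6).
T7 would need K19 and C9 (Rule 2), but K19 is never granted.
C9: reached.
K19 would need T7, green-badge, and T39 (Rule 5), but T7 is never granted.
gold-badge: reached.
Reached: C9 and gold-badge — 2 of the 4.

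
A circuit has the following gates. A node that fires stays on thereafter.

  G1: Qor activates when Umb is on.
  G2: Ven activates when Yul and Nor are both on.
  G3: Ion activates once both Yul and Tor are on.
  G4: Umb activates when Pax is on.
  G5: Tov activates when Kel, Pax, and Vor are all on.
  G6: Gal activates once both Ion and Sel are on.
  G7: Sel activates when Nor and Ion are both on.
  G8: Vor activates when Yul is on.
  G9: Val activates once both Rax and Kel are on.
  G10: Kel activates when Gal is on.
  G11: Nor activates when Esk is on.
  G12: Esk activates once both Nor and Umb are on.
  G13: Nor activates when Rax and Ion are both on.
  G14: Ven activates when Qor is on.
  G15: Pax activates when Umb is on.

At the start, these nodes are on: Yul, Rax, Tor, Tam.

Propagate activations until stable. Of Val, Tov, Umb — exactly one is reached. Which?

Val

Yul and Tor are on, so Ion activates (G3).
G13: Rax and Ion on → Nor on.
G7: Nor and Ion on → Sel on.
Ion and Sel are on, so Gal activates (G6).
Gal is on, so Kel activates (G10).
Rax and Kel are on, so Val activates (G9).
Tov would need Kel, Pax, and Vor (G5), but Pax never turns on. Umb would need Pax (G4), but Pax never turns on.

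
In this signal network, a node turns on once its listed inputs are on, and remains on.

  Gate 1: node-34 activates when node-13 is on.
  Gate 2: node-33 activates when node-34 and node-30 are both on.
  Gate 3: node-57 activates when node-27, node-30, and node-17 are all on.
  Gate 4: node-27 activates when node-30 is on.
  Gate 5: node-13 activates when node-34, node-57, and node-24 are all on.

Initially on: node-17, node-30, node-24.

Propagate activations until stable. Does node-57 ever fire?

Yes

node-30 is on, so node-27 activates (Gate 4).
Gate 3: node-27, node-30, and node-17 on → node-57 on.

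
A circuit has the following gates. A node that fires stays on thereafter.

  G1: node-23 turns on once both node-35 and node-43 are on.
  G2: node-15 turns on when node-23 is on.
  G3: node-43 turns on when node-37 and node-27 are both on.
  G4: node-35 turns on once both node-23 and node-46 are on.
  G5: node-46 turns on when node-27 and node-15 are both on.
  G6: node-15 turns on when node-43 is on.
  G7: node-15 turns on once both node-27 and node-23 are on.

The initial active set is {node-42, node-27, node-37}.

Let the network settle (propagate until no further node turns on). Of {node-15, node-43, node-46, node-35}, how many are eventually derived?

3

node-37 and node-27 are on, so node-43 turns on (G3).
G6: node-43 on → node-15 on.
G5: node-27 and node-15 on → node-46 on.
node-15: reached.
node-43: reached.
node-46: reached.
node-35 would need node-23 and node-46 (G4), but node-23 never turns on.
Reached: node-15, node-43, and node-46 — 3 of the 4.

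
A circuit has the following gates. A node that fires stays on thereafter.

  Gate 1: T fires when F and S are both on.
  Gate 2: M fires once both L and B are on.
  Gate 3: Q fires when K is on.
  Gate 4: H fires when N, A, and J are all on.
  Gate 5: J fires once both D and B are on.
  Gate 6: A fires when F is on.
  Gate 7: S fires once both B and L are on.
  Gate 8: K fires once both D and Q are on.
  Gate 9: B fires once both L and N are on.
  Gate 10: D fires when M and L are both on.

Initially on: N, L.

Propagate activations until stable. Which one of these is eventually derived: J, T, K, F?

J

Gate 9: L and N on → B on.
L and B are on, so M fires (Gate 2).
Gate 10: M and L on → D on.
Gate 5: D and B on → J on.
No rule produces F, and it is not given. T would need F and S (Gate 1), but F never turns on. K would need D and Q (Gate 8), but Q never turns on.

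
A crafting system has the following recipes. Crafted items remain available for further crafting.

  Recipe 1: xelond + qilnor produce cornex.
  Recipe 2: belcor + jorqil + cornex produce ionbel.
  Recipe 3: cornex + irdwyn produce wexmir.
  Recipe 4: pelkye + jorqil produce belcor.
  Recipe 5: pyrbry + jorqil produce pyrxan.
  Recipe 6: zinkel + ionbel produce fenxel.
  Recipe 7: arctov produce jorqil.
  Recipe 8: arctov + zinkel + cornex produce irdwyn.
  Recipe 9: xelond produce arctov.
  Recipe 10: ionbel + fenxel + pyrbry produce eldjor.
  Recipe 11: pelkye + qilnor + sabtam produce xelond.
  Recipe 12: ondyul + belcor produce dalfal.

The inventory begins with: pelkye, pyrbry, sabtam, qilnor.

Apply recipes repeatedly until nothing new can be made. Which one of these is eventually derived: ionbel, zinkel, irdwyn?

ionbel

Using Recipe 11, pelkye, qilnor, and sabtam make xelond.
xelond + qilnor → cornex (Recipe 1).
xelond → arctov (Recipe 9).
Using Recipe 7, arctov makes jorqil.
pelkye + jorqil → belcor (Recipe 4).
Using Recipe 2, belcor, jorqil, and cornex make ionbel.
irdwyn would need arctov, zinkel, and cornex (Recipe 8), but zinkel is never obtained. No rule produces zinkel, and it is not given.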